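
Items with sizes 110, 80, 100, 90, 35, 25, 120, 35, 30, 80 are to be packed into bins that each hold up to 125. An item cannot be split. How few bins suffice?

Total = 120 + 110 + 100 + 90 + 80 + 80 + 35 + 35 + 30 + 25 = 705.
Lower bound: ⌈705/125⌉ = 6 bins.
A packing using 6 bins:
  bin 1: 120 = 120
  bin 2: 110 = 110
  bin 3: 100 + 25 = 125
  bin 4: 90 + 35 = 125
  bin 5: 80 + 35 = 115
  bin 6: 80 + 30 = 110
This matches the lower bound, so 6 is optimal.

6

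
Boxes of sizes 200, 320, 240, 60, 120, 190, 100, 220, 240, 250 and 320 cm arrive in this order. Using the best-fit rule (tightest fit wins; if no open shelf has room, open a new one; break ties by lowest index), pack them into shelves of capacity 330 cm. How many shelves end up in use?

  200 → shelf 1 (new)  [load 200/330]
  320 → shelf 2 (new)  [load 320/330]
  240 → shelf 3 (new)  [load 240/330]
  60 → shelf 3  [load 300/330]
  120 → shelf 1  [load 320/330]
  190 → shelf 4 (new)  [load 190/330]
  100 → shelf 4  [load 290/330]
  220 → shelf 5 (new)  [load 220/330]
  240 → shelf 6 (new)  [load 240/330]
  250 → shelf 7 (new)  [load 250/330]
  320 → shelf 8 (new)  [load 320/330]
8 shelves opened.

8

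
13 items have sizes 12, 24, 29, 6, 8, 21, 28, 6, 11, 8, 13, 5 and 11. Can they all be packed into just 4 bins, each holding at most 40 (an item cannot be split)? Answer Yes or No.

No

Total = 182; ⌈182/40⌉ = 5.
At least 5 bins are required, but only 4 are allowed.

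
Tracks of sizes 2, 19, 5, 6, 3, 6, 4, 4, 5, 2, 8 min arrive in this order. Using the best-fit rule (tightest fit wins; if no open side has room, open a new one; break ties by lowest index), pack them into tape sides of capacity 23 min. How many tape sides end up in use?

3

  2 → side 1 (new)  [load 2/23]
  19 → side 1  [load 21/23]
  5 → side 2 (new)  [load 5/23]
  6 → side 2  [load 11/23]
  3 → side 2  [load 14/23]
  6 → side 2  [load 20/23]
  4 → side 3 (new)  [load 4/23]
  4 → side 3  [load 8/23]
  5 → side 3  [load 13/23]
  2 → side 1  [load 23/23]
  8 → side 3  [load 21/23]
3 tape sides opened.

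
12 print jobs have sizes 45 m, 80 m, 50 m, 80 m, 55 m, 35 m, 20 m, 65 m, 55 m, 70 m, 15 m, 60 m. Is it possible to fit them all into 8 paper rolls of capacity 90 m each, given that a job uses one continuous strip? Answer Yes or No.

No

Total = 630 m; ⌈630/90⌉ = 7.
8 print jobs each exceed half the capacity and cannot share a roll, forcing at least 8 paper rolls.
The bound of 8 does not rule out 8, but exhaustive search shows no assignment into 8 paper rolls of capacity 90 m exists — the minimum is 9.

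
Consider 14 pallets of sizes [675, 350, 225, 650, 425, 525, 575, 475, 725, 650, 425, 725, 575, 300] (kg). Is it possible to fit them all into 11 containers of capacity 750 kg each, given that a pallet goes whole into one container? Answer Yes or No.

Total = 7300 kg; ⌈7300/750⌉ = 10.
11 pallets each exceed half the capacity and cannot share a container, forcing at least 11 containers.
The bound of 11 does not rule out 11, but exhaustive search shows no assignment into 11 containers of capacity 750 kg exists — the minimum is 12.

No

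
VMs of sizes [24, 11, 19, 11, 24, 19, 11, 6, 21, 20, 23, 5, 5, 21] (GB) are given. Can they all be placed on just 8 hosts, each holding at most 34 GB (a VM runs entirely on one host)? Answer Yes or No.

Yes

A valid assignment using 8 hosts:
  host 1: 24 + 6 = 30
  host 2: 24 + 5 + 5 = 34
  host 3: 23 + 11 = 34
  host 4: 21 + 11 = 32
  host 5: 21 + 11 = 32
  host 6: 20 = 20
  host 7: 19 = 19
  host 8: 19 = 19
Every load is within 34 GB, so 8 hosts suffice.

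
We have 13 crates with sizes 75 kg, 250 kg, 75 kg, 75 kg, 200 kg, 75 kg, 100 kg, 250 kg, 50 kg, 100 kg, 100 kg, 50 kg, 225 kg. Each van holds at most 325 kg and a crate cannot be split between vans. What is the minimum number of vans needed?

Total = 250 + 250 + 225 + 200 + 100 + 100 + 100 + 75 + 75 + 75 + 75 + 50 + 50 = 1625 kg.
Lower bound: ⌈1625/325⌉ = 5 vans.
A packing using 5 vans:
  van 1: 250 + 75 = 325
  van 2: 250 + 75 = 325
  van 3: 225 + 100 = 325
  van 4: 200 + 75 + 50 = 325
  van 5: 100 + 100 + 75 + 50 = 325
This matches the lower bound, so 5 is optimal.

5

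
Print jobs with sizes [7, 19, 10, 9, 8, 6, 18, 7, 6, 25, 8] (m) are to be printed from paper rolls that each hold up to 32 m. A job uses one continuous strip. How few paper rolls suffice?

Total = 25 + 19 + 18 + 10 + 9 + 8 + 8 + 7 + 7 + 6 + 6 = 123 m.
Lower bound: ⌈123/32⌉ = 4 paper rolls.
A packing using 4 paper rolls:
  roll 1: 25 + 7 = 32
  roll 2: 19 + 10 = 29
  roll 3: 18 + 8 + 6 = 32
  roll 4: 9 + 8 + 7 + 6 = 30
This matches the lower bound, so 4 is optimal.

4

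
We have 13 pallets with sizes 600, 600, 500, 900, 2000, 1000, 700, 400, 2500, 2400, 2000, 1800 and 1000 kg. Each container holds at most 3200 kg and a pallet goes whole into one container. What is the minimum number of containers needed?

Total = 2500 + 2400 + 2000 + 2000 + 1800 + 1000 + 1000 + 900 + 700 + 600 + 600 + 500 + 400 = 16400 kg.
Lower bound: ⌈16400/3200⌉ = 6 containers.
A packing using 6 containers:
  container 1: 2500 + 700 = 3200
  container 2: 2400 + 600 = 3000
  container 3: 2000 + 1000 = 3000
  container 4: 2000 + 1000 = 3000
  container 5: 1800 + 900 + 500 = 3200
  container 6: 600 + 400 = 1000
This matches the lower bound, so 6 is optimal.

6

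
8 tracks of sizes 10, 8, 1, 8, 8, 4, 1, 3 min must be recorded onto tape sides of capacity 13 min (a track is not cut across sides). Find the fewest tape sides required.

4

Total = 10 + 8 + 8 + 8 + 4 + 3 + 1 + 1 = 43 min.
Lower bound: ⌈43/13⌉ = 4 tape sides.
A packing using 4 tape sides:
  side 1: 10 + 3 = 13
  side 2: 8 + 4 + 1 = 13
  side 3: 8 + 1 = 9
  side 4: 8 = 8
This matches the lower bound, so 4 is optimal.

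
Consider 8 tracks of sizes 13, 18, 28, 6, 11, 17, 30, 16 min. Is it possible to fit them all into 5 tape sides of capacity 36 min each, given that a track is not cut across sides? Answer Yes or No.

Yes

A valid assignment using 5 tape sides:
  side 1: 30 + 6 = 36
  side 2: 28 = 28
  side 3: 18 + 17 = 35
  side 4: 16 + 13 = 29
  side 5: 11 = 11
Every load is within 36 min, so 5 tape sides suffice.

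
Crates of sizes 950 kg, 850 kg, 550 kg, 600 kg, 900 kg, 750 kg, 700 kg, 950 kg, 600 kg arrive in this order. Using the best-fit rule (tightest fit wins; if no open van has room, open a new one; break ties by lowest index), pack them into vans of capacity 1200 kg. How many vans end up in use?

  950 → van 1 (new)  [load 950/1200]
  850 → van 2 (new)  [load 850/1200]
  550 → van 3 (new)  [load 550/1200]
  600 → van 3  [load 1150/1200]
  900 → van 4 (new)  [load 900/1200]
  750 → van 5 (new)  [load 750/1200]
  700 → van 6 (new)  [load 700/1200]
  950 → van 7 (new)  [load 950/1200]
  600 → van 8 (new)  [load 600/1200]
8 vans opened.

8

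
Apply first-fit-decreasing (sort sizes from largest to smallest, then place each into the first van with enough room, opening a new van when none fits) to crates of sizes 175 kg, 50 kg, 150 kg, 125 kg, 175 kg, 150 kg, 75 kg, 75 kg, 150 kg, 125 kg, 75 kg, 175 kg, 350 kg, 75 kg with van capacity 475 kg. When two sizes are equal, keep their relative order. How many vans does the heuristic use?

Sorted descending: 350, 175, 175, 175, 150, 150, 150, 125, 125, 75, 75, 75, 75, 50.
  350 → van 1 (new)  [load 350/475]
  175 → van 2 (new)  [load 175/475]
  175 → van 2  [load 350/475]
  175 → van 3 (new)  [load 175/475]
  150 → van 3  [load 325/475]
  150 → van 3  [load 475/475]
  150 → van 4 (new)  [load 150/475]
  125 → van 1  [load 475/475]
  125 → van 2  [load 475/475]
  75 → van 4  [load 225/475]
  75 → van 4  [load 300/475]
  75 → van 4  [load 375/475]
  75 → van 4  [load 450/475]
  50 → van 5 (new)  [load 50/475]
5 vans opened.

5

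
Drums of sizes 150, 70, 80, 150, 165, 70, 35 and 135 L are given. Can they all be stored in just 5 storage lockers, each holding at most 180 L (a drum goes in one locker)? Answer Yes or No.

Total = 855 L; ⌈855/180⌉ = 5.
The bound of 5 does not rule out 5, but exhaustive search shows no assignment into 5 storage lockers of capacity 180 L exists — the minimum is 6.

No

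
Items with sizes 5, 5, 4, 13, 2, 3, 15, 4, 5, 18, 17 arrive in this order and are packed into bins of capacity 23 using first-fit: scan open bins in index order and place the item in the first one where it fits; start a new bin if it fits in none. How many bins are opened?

  5 → bin 1 (new)  [load 5/23]
  5 → bin 1  [load 10/23]
  4 → bin 1  [load 14/23]
  13 → bin 2 (new)  [load 13/23]
  2 → bin 1  [load 16/23]
  3 → bin 1  [load 19/23]
  15 → bin 3 (new)  [load 15/23]
  4 → bin 1  [load 23/23]
  5 → bin 2  [load 18/23]
  18 → bin 4 (new)  [load 18/23]
  17 → bin 5 (new)  [load 17/23]
5 bins opened.

5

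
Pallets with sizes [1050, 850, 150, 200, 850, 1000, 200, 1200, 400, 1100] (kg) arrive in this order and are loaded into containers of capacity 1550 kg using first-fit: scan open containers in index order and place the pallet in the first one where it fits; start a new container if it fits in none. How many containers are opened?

  1050 → container 1 (new)  [load 1050/1550]
  850 → container 2 (new)  [load 850/1550]
  150 → container 1  [load 1200/1550]
  200 → container 1  [load 1400/1550]
  850 → container 3 (new)  [load 850/1550]
  1000 → container 4 (new)  [load 1000/1550]
  200 → container 2  [load 1050/1550]
  1200 → container 5 (new)  [load 1200/1550]
  400 → container 2  [load 1450/1550]
  1100 → container 6 (new)  [load 1100/1550]
6 containers opened.

6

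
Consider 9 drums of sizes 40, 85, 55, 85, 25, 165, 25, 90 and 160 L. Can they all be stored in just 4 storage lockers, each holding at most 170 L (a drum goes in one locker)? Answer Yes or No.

Total = 730 L; ⌈730/170⌉ = 5.
At least 5 storage lockers are required, but only 4 are allowed.

No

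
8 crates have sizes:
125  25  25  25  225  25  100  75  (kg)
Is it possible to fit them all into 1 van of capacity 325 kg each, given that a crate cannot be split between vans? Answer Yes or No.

No

Total = 625 kg; ⌈625/325⌉ = 2.
At least 2 vans are required, but only 1 is allowed.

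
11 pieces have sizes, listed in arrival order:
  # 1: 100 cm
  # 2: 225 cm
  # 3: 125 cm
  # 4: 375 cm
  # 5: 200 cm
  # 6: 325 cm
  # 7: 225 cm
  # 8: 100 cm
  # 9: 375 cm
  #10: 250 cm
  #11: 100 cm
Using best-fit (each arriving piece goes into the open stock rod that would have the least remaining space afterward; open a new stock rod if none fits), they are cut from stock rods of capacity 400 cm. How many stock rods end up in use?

7

  100 → stock rod 1 (new)  [load 100/400]
  225 → stock rod 1  [load 325/400]
  125 → stock rod 2 (new)  [load 125/400]
  375 → stock rod 3 (new)  [load 375/400]
  200 → stock rod 2  [load 325/400]
  325 → stock rod 4 (new)  [load 325/400]
  225 → stock rod 5 (new)  [load 225/400]
  100 → stock rod 5  [load 325/400]
  375 → stock rod 6 (new)  [load 375/400]
  250 → stock rod 7 (new)  [load 250/400]
  100 → stock rod 7  [load 350/400]
7 stock rods opened.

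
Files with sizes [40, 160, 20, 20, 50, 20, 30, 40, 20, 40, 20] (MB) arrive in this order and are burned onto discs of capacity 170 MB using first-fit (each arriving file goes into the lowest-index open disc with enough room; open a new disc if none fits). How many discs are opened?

3

  40 → disc 1 (new)  [load 40/170]
  160 → disc 2 (new)  [load 160/170]
  20 → disc 1  [load 60/170]
  20 → disc 1  [load 80/170]
  50 → disc 1  [load 130/170]
  20 → disc 1  [load 150/170]
  30 → disc 3 (new)  [load 30/170]
  40 → disc 3  [load 70/170]
  20 → disc 1  [load 170/170]
  40 → disc 3  [load 110/170]
  20 → disc 3  [load 130/170]
3 discs opened.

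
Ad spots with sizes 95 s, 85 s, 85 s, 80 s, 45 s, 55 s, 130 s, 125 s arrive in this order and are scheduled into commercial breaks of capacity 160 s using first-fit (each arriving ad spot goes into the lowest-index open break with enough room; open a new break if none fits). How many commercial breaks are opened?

6

  95 → break 1 (new)  [load 95/160]
  85 → break 2 (new)  [load 85/160]
  85 → break 3 (new)  [load 85/160]
  80 → break 4 (new)  [load 80/160]
  45 → break 1  [load 140/160]
  55 → break 2  [load 140/160]
  130 → break 5 (new)  [load 130/160]
  125 → break 6 (new)  [load 125/160]
6 commercial breaks opened.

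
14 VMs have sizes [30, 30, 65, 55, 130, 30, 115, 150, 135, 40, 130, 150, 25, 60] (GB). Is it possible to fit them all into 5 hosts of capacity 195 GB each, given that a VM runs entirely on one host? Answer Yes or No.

Total = 1145 GB; ⌈1145/195⌉ = 6.
At least 6 hosts are required, but only 5 are allowed.

No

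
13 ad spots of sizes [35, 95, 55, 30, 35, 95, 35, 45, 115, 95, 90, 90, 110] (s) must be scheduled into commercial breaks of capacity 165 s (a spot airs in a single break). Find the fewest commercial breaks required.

7

Total = 115 + 110 + 95 + 95 + 95 + 90 + 90 + 55 + 45 + 35 + 35 + 35 + 30 = 925 s.
Lower bound: ⌈925/165⌉ = 6 commercial breaks.
Also, 7 ad spots each exceed 165/2 s, and no two of those can share a break, so at least 7 commercial breaks are needed.
A packing using 7 commercial breaks:
  break 1: 115 + 45 = 160
  break 2: 110 + 55 = 165
  break 3: 95 + 35 + 35 = 165
  break 4: 95 + 35 + 30 = 160
  break 5: 95 = 95
  break 6: 90 = 90
  break 7: 90 = 90
This matches the lower bound, so 7 is optimal.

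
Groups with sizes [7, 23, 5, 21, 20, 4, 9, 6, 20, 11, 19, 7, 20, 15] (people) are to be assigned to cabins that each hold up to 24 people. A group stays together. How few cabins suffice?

Total = 23 + 21 + 20 + 20 + 20 + 19 + 15 + 11 + 9 + 7 + 7 + 6 + 5 + 4 = 187 people.
Lower bound: ⌈187/24⌉ = 8 cabins.
A packing using 9 cabins:
  cabin 1: 23 = 23
  cabin 2: 21 = 21
  cabin 3: 20 + 4 = 24
  cabin 4: 20 = 20
  cabin 5: 20 = 20
  cabin 6: 19 + 5 = 24
  cabin 7: 15 + 9 = 24
  cabin 8: 11 + 7 + 6 = 24
  cabin 9: 7 = 7
No arrangement into 8 cabins stays within capacity, so 9 is optimal.

9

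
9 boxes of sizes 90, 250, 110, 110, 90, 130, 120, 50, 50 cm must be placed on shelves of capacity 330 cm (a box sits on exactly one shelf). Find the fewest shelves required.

Total = 250 + 130 + 120 + 110 + 110 + 90 + 90 + 50 + 50 = 1000 cm.
Lower bound: ⌈1000/330⌉ = 4 shelves.
A packing using 4 shelves:
  shelf 1: 250 + 50 = 300
  shelf 2: 130 + 120 + 50 = 300
  shelf 3: 110 + 110 + 90 = 310
  shelf 4: 90 = 90
This matches the lower bound, so 4 is optimal.

4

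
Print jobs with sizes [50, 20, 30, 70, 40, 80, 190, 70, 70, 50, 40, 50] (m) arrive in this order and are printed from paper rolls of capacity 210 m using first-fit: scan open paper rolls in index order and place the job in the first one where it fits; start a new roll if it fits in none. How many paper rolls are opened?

  50 → roll 1 (new)  [load 50/210]
  20 → roll 1  [load 70/210]
  30 → roll 1  [load 100/210]
  70 → roll 1  [load 170/210]
  40 → roll 1  [load 210/210]
  80 → roll 2 (new)  [load 80/210]
  190 → roll 3 (new)  [load 190/210]
  70 → roll 2  [load 150/210]
  70 → roll 4 (new)  [load 70/210]
  50 → roll 2  [load 200/210]
  40 → roll 4  [load 110/210]
  50 → roll 4  [load 160/210]
4 paper rolls opened.

4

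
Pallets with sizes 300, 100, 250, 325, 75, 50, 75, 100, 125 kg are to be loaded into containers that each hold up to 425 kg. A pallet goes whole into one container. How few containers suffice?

4

Total = 325 + 300 + 250 + 125 + 100 + 100 + 75 + 75 + 50 = 1400 kg.
Lower bound: ⌈1400/425⌉ = 4 containers.
A packing using 4 containers:
  container 1: 325 + 100 = 425
  container 2: 300 + 125 = 425
  container 3: 250 + 100 + 75 = 425
  container 4: 75 + 50 = 125
This matches the lower bound, so 4 is optimal.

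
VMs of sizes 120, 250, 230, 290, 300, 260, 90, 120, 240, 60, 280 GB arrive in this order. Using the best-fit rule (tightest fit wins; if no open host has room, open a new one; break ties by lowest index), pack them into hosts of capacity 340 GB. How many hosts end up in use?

8

  120 → host 1 (new)  [load 120/340]
  250 → host 2 (new)  [load 250/340]
  230 → host 3 (new)  [load 230/340]
  290 → host 4 (new)  [load 290/340]
  300 → host 5 (new)  [load 300/340]
  260 → host 6 (new)  [load 260/340]
  90 → host 2  [load 340/340]
  120 → host 1  [load 240/340]
  240 → host 7 (new)  [load 240/340]
  60 → host 6  [load 320/340]
  280 → host 8 (new)  [load 280/340]
8 hosts opened.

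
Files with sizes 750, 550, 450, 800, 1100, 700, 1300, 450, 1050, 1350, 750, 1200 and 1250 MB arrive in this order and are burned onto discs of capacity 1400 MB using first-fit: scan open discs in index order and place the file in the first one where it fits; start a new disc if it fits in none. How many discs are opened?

  750 → disc 1 (new)  [load 750/1400]
  550 → disc 1  [load 1300/1400]
  450 → disc 2 (new)  [load 450/1400]
  800 → disc 2  [load 1250/1400]
  1100 → disc 3 (new)  [load 1100/1400]
  700 → disc 4 (new)  [load 700/1400]
  1300 → disc 5 (new)  [load 1300/1400]
  450 → disc 4  [load 1150/1400]
  1050 → disc 6 (new)  [load 1050/1400]
  1350 → disc 7 (new)  [load 1350/1400]
  750 → disc 8 (new)  [load 750/1400]
  1200 → disc 9 (new)  [load 1200/1400]
  1250 → disc 10 (new)  [load 1250/1400]
10 discs opened.

10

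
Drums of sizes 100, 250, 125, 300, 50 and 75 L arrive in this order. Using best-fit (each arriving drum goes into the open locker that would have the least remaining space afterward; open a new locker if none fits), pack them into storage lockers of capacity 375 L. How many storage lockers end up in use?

  100 → locker 1 (new)  [load 100/375]
  250 → locker 1  [load 350/375]
  125 → locker 2 (new)  [load 125/375]
  300 → locker 3 (new)  [load 300/375]
  50 → locker 3  [load 350/375]
  75 → locker 2  [load 200/375]
3 storage lockers opened.

3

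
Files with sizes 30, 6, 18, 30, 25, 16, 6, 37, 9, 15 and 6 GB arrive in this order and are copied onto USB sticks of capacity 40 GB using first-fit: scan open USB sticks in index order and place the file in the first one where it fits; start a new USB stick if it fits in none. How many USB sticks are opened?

6

  30 → USB stick 1 (new)  [load 30/40]
  6 → USB stick 1  [load 36/40]
  18 → USB stick 2 (new)  [load 18/40]
  30 → USB stick 3 (new)  [load 30/40]
  25 → USB stick 4 (new)  [load 25/40]
  16 → USB stick 2  [load 34/40]
  6 → USB stick 2  [load 40/40]
  37 → USB stick 5 (new)  [load 37/40]
  9 → USB stick 3  [load 39/40]
  15 → USB stick 4  [load 40/40]
  6 → USB stick 6 (new)  [load 6/40]
6 USB sticks opened.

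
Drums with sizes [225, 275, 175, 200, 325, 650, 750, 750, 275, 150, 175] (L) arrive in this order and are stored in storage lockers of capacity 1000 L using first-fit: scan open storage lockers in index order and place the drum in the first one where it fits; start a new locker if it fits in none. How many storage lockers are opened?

  225 → locker 1 (new)  [load 225/1000]
  275 → locker 1  [load 500/1000]
  175 → locker 1  [load 675/1000]
  200 → locker 1  [load 875/1000]
  325 → locker 2 (new)  [load 325/1000]
  650 → locker 2  [load 975/1000]
  750 → locker 3 (new)  [load 750/1000]
  750 → locker 4 (new)  [load 750/1000]
  275 → locker 5 (new)  [load 275/1000]
  150 → locker 3  [load 900/1000]
  175 → locker 4  [load 925/1000]
5 storage lockers opened.

5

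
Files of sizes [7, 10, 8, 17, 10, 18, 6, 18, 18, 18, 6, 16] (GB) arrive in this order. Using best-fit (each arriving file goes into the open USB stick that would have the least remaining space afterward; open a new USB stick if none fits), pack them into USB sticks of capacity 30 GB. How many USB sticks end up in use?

  7 → USB stick 1 (new)  [load 7/30]
  10 → USB stick 1  [load 17/30]
  8 → USB stick 1  [load 25/30]
  17 → USB stick 2 (new)  [load 17/30]
  10 → USB stick 2  [load 27/30]
  18 → USB stick 3 (new)  [load 18/30]
  6 → USB stick 3  [load 24/30]
  18 → USB stick 4 (new)  [load 18/30]
  18 → USB stick 5 (new)  [load 18/30]
  18 → USB stick 6 (new)  [load 18/30]
  6 → USB stick 3  [load 30/30]
  16 → USB stick 7 (new)  [load 16/30]
7 USB sticks opened.

7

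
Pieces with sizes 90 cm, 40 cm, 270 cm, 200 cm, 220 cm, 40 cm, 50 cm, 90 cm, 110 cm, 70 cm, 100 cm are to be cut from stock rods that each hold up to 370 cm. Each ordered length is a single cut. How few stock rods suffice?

4

Total = 270 + 220 + 200 + 110 + 100 + 90 + 90 + 70 + 50 + 40 + 40 = 1280 cm.
Lower bound: ⌈1280/370⌉ = 4 stock rods.
A packing using 4 stock rods:
  stock rod 1: 270 + 100 = 370
  stock rod 2: 220 + 110 + 40 = 370
  stock rod 3: 200 + 90 + 70 = 360
  stock rod 4: 90 + 50 + 40 = 180
This matches the lower bound, so 4 is optimal.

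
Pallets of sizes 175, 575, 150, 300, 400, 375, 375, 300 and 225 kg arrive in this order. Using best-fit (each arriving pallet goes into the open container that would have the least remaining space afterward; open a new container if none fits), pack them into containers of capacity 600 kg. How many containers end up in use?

6

  175 → container 1 (new)  [load 175/600]
  575 → container 2 (new)  [load 575/600]
  150 → container 1  [load 325/600]
  300 → container 3 (new)  [load 300/600]
  400 → container 4 (new)  [load 400/600]
  375 → container 5 (new)  [load 375/600]
  375 → container 6 (new)  [load 375/600]
  300 → container 3  [load 600/600]
  225 → container 5  [load 600/600]
6 containers opened.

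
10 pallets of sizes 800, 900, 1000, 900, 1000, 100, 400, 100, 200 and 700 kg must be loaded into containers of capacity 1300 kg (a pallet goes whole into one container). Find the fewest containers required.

Total = 1000 + 1000 + 900 + 900 + 800 + 700 + 400 + 200 + 100 + 100 = 6100 kg.
Lower bound: ⌈6100/1300⌉ = 5 containers.
Also, 6 pallets each exceed 650 kg, and no two of those can share a container, so at least 6 containers are needed.
A packing using 6 containers:
  container 1: 1000 + 200 + 100 = 1300
  container 2: 1000 + 100 = 1100
  container 3: 900 + 400 = 1300
  container 4: 900 = 900
  container 5: 800 = 800
  container 6: 700 = 700
This matches the lower bound, so 6 is optimal.

6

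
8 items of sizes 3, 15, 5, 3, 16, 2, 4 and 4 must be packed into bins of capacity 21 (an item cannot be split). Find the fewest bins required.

3

Total = 16 + 15 + 5 + 4 + 4 + 3 + 3 + 2 = 52.
Lower bound: ⌈52/21⌉ = 3 bins.
A packing using 3 bins:
  bin 1: 16 + 5 = 21
  bin 2: 15 + 4 + 2 = 21
  bin 3: 4 + 3 + 3 = 10
This matches the lower bound, so 3 is optimal.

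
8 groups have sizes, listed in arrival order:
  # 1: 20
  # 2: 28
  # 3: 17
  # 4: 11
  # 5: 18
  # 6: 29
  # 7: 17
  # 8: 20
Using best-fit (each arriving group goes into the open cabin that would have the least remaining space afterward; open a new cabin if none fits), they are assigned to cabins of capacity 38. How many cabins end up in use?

  20 → cabin 1 (new)  [load 20/38]
  28 → cabin 2 (new)  [load 28/38]
  17 → cabin 1  [load 37/38]
  11 → cabin 3 (new)  [load 11/38]
  18 → cabin 3  [load 29/38]
  29 → cabin 4 (new)  [load 29/38]
  17 → cabin 5 (new)  [load 17/38]
  20 → cabin 5  [load 37/38]
5 cabins opened.

5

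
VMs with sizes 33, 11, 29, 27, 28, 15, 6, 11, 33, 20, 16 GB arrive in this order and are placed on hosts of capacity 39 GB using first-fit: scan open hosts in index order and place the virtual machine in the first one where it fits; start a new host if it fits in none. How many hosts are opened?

  33 → host 1 (new)  [load 33/39]
  11 → host 2 (new)  [load 11/39]
  29 → host 3 (new)  [load 29/39]
  27 → host 2  [load 38/39]
  28 → host 4 (new)  [load 28/39]
  15 → host 5 (new)  [load 15/39]
  6 → host 1  [load 39/39]
  11 → host 4  [load 39/39]
  33 → host 6 (new)  [load 33/39]
  20 → host 5  [load 35/39]
  16 → host 7 (new)  [load 16/39]
7 hosts opened.

7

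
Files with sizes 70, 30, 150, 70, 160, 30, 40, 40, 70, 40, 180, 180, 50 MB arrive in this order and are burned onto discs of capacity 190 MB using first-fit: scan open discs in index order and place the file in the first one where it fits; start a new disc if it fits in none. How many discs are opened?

  70 → disc 1 (new)  [load 70/190]
  30 → disc 1  [load 100/190]
  150 → disc 2 (new)  [load 150/190]
  70 → disc 1  [load 170/190]
  160 → disc 3 (new)  [load 160/190]
  30 → disc 2  [load 180/190]
  40 → disc 4 (new)  [load 40/190]
  40 → disc 4  [load 80/190]
  70 → disc 4  [load 150/190]
  40 → disc 4  [load 190/190]
  180 → disc 5 (new)  [load 180/190]
  180 → disc 6 (new)  [load 180/190]
  50 → disc 7 (new)  [load 50/190]
7 discs opened.

7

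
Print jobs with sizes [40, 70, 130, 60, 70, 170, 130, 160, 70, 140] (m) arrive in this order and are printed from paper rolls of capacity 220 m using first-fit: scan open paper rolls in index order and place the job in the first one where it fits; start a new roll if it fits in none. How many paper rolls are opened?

6

  40 → roll 1 (new)  [load 40/220]
  70 → roll 1  [load 110/220]
  130 → roll 2 (new)  [load 130/220]
  60 → roll 1  [load 170/220]
  70 → roll 2  [load 200/220]
  170 → roll 3 (new)  [load 170/220]
  130 → roll 4 (new)  [load 130/220]
  160 → roll 5 (new)  [load 160/220]
  70 → roll 4  [load 200/220]
  140 → roll 6 (new)  [load 140/220]
6 paper rolls opened.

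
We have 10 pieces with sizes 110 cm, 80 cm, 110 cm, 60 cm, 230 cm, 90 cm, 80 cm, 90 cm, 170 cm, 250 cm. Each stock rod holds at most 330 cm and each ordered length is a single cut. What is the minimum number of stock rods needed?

4

Total = 250 + 230 + 170 + 110 + 110 + 90 + 90 + 80 + 80 + 60 = 1270 cm.
Lower bound: ⌈1270/330⌉ = 4 stock rods.
A packing using 4 stock rods:
  stock rod 1: 250 + 80 = 330
  stock rod 2: 230 + 90 = 320
  stock rod 3: 170 + 90 + 60 = 320
  stock rod 4: 110 + 110 + 80 = 300
This matches the lower bound, so 4 is optimal.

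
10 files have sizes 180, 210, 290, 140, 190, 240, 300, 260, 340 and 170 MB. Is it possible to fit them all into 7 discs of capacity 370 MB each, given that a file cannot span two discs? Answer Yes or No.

No

Total = 2320 MB; ⌈2320/370⌉ = 7.
The bound of 7 does not rule out 7, but exhaustive search shows no assignment into 7 discs of capacity 370 MB exists — the minimum is 8.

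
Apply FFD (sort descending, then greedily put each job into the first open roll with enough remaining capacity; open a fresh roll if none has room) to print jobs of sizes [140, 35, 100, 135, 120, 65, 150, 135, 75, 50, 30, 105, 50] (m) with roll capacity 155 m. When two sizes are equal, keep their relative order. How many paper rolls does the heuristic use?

Sorted descending: 150, 140, 135, 135, 120, 105, 100, 75, 65, 50, 50, 35, 30.
  150 → roll 1 (new)  [load 150/155]
  140 → roll 2 (new)  [load 140/155]
  135 → roll 3 (new)  [load 135/155]
  135 → roll 4 (new)  [load 135/155]
  120 → roll 5 (new)  [load 120/155]
  105 → roll 6 (new)  [load 105/155]
  100 → roll 7 (new)  [load 100/155]
  75 → roll 8 (new)  [load 75/155]
  65 → roll 8  [load 140/155]
  50 → roll 6  [load 155/155]
  50 → roll 7  [load 150/155]
  35 → roll 5  [load 155/155]
  30 → roll 9 (new)  [load 30/155]
9 paper rolls opened.

9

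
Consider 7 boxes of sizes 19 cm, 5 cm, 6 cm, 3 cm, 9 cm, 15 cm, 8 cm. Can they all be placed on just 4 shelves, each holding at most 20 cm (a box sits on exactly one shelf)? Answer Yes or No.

Yes

A valid assignment using 4 shelves:
  shelf 1: 19 = 19
  shelf 2: 15 + 5 = 20
  shelf 3: 9 + 8 + 3 = 20
  shelf 4: 6 = 6
Every load is within 20 cm, so 4 shelves suffice.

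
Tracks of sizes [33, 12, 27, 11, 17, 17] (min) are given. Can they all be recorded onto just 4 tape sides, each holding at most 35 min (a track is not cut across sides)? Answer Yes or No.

A valid assignment using 4 tape sides:
  side 1: 33 = 33
  side 2: 27 = 27
  side 3: 17 + 17 = 34
  side 4: 12 + 11 = 23
Every load is within 35 min, so 4 tape sides suffice.

Yes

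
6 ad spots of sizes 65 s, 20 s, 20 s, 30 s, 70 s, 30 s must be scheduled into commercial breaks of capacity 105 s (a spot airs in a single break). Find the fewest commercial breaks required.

3

Total = 70 + 65 + 30 + 30 + 20 + 20 = 235 s.
Lower bound: ⌈235/105⌉ = 3 commercial breaks.
A packing using 3 commercial breaks:
  break 1: 70 + 30 = 100
  break 2: 65 + 30 = 95
  break 3: 20 + 20 = 40
This matches the lower bound, so 3 is optimal.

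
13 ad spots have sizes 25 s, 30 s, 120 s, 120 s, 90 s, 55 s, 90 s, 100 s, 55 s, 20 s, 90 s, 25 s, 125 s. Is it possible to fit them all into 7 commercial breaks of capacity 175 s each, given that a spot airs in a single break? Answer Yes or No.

A valid assignment using 7 commercial breaks:
  break 1: 125 + 30 + 20 = 175
  break 2: 120 + 55 = 175
  break 3: 120 + 55 = 175
  break 4: 100 + 25 + 25 = 150
  break 5: 90 = 90
  break 6: 90 = 90
  break 7: 90 = 90
Every load is within 175 s, so 7 commercial breaks suffice.

Yes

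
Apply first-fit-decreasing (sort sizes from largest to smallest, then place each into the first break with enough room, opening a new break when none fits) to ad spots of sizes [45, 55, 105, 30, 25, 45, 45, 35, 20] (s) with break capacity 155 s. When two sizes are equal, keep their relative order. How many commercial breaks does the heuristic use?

3

Sorted descending: 105, 55, 45, 45, 45, 35, 30, 25, 20.
  105 → break 1 (new)  [load 105/155]
  55 → break 2 (new)  [load 55/155]
  45 → break 1  [load 150/155]
  45 → break 2  [load 100/155]
  45 → break 2  [load 145/155]
  35 → break 3 (new)  [load 35/155]
  30 → break 3  [load 65/155]
  25 → break 3  [load 90/155]
  20 → break 3  [load 110/155]
3 commercial breaks opened.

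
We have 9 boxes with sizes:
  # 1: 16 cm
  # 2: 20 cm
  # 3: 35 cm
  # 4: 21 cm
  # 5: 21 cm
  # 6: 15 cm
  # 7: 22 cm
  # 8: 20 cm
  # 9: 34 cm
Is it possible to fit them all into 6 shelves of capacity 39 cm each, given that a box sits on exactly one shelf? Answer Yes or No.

Total = 204 cm; ⌈204/39⌉ = 6.
7 boxes each exceed half the capacity and cannot share a shelf, forcing at least 7 shelves.
At least 7 shelves are required, but only 6 are allowed.

No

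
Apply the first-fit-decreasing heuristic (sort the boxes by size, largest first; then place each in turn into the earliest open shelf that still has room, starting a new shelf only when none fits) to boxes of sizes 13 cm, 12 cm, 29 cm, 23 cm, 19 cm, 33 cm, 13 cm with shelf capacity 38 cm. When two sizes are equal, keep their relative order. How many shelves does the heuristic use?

5

Sorted descending: 33, 29, 23, 19, 13, 13, 12.
  33 → shelf 1 (new)  [load 33/38]
  29 → shelf 2 (new)  [load 29/38]
  23 → shelf 3 (new)  [load 23/38]
  19 → shelf 4 (new)  [load 19/38]
  13 → shelf 3  [load 36/38]
  13 → shelf 4  [load 32/38]
  12 → shelf 5 (new)  [load 12/38]
5 shelves opened.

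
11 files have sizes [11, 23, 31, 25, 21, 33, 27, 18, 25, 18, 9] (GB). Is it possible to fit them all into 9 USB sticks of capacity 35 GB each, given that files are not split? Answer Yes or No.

Yes

A valid assignment using 9 USB sticks:
  USB stick 1: 33 = 33
  USB stick 2: 31 = 31
  USB stick 3: 27 = 27
  USB stick 4: 25 + 9 = 34
  USB stick 5: 25 = 25
  USB stick 6: 23 + 11 = 34
  USB stick 7: 21 = 21
  USB stick 8: 18 = 18
  USB stick 9: 18 = 18
Every load is within 35 GB, so 9 USB sticks suffice.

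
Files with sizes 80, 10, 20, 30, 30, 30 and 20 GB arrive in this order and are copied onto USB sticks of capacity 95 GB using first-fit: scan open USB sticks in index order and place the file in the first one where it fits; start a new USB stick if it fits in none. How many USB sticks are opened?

  80 → USB stick 1 (new)  [load 80/95]
  10 → USB stick 1  [load 90/95]
  20 → USB stick 2 (new)  [load 20/95]
  30 → USB stick 2  [load 50/95]
  30 → USB stick 2  [load 80/95]
  30 → USB stick 3 (new)  [load 30/95]
  20 → USB stick 3  [load 50/95]
3 USB sticks opened.

3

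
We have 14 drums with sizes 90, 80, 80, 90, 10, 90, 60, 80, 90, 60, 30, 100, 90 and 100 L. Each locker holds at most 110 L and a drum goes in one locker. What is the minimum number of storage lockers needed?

12

Total = 100 + 100 + 90 + 90 + 90 + 90 + 90 + 80 + 80 + 80 + 60 + 60 + 30 + 10 = 1050 L.
Lower bound: ⌈1050/110⌉ = 10 storage lockers.
Also, 12 drums each exceed 55 L, and no two of those can share a locker, so at least 12 storage lockers are needed.
A packing using 12 storage lockers:
  locker 1: 100 + 10 = 110
  locker 2: 100 = 100
  locker 3: 90 = 90
  locker 4: 90 = 90
  locker 5: 90 = 90
  locker 6: 90 = 90
  locker 7: 90 = 90
  locker 8: 80 + 30 = 110
  locker 9: 80 = 80
  locker 10: 80 = 80
  locker 11: 60 = 60
  locker 12: 60 = 60
This matches the lower bound, so 12 is optimal.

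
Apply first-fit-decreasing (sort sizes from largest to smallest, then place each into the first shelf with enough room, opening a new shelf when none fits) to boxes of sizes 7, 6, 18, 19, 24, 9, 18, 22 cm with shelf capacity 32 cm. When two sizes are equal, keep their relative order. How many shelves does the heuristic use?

5

Sorted descending: 24, 22, 19, 18, 18, 9, 7, 6.
  24 → shelf 1 (new)  [load 24/32]
  22 → shelf 2 (new)  [load 22/32]
  19 → shelf 3 (new)  [load 19/32]
  18 → shelf 4 (new)  [load 18/32]
  18 → shelf 5 (new)  [load 18/32]
  9 → shelf 2  [load 31/32]
  7 → shelf 1  [load 31/32]
  6 → shelf 3  [load 25/32]
5 shelves opened.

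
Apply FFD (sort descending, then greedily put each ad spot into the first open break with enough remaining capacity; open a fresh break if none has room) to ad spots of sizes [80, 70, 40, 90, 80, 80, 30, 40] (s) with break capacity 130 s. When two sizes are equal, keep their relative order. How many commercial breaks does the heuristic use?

5

Sorted descending: 90, 80, 80, 80, 70, 40, 40, 30.
  90 → break 1 (new)  [load 90/130]
  80 → break 2 (new)  [load 80/130]
  80 → break 3 (new)  [load 80/130]
  80 → break 4 (new)  [load 80/130]
  70 → break 5 (new)  [load 70/130]
  40 → break 1  [load 130/130]
  40 → break 2  [load 120/130]
  30 → break 3  [load 110/130]
5 commercial breaks opened.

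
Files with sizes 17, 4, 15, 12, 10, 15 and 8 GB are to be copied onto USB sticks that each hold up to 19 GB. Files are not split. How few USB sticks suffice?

Total = 17 + 15 + 15 + 12 + 10 + 8 + 4 = 81 GB.
Lower bound: ⌈81/19⌉ = 5 USB sticks.
A packing using 5 USB sticks:
  USB stick 1: 17 = 17
  USB stick 2: 15 + 4 = 19
  USB stick 3: 15 = 15
  USB stick 4: 12 = 12
  USB stick 5: 10 + 8 = 18
This matches the lower bound, so 5 is optimal.

5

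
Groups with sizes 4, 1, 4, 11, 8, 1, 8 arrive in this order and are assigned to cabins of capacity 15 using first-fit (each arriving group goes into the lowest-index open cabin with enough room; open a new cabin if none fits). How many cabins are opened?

  4 → cabin 1 (new)  [load 4/15]
  1 → cabin 1  [load 5/15]
  4 → cabin 1  [load 9/15]
  11 → cabin 2 (new)  [load 11/15]
  8 → cabin 3 (new)  [load 8/15]
  1 → cabin 1  [load 10/15]
  8 → cabin 4 (new)  [load 8/15]
4 cabins opened.

4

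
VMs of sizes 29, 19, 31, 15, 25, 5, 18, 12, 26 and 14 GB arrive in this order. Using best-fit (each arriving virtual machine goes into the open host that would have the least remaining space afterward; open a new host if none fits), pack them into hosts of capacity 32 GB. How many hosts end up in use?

7

  29 → host 1 (new)  [load 29/32]
  19 → host 2 (new)  [load 19/32]
  31 → host 3 (new)  [load 31/32]
  15 → host 4 (new)  [load 15/32]
  25 → host 5 (new)  [load 25/32]
  5 → host 5  [load 30/32]
  18 → host 6 (new)  [load 18/32]
  12 → host 2  [load 31/32]
  26 → host 7 (new)  [load 26/32]
  14 → host 6  [load 32/32]
7 hosts opened.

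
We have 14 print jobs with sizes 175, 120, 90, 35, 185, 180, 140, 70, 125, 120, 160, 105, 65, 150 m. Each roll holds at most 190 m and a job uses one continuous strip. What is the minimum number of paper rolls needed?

Total = 185 + 180 + 175 + 160 + 150 + 140 + 125 + 120 + 120 + 105 + 90 + 70 + 65 + 35 = 1720 m.
Lower bound: ⌈1720/190⌉ = 10 paper rolls.
A packing using 11 paper rolls:
  roll 1: 185 = 185
  roll 2: 180 = 180
  roll 3: 175 = 175
  roll 4: 160 = 160
  roll 5: 150 + 35 = 185
  roll 6: 140 = 140
  roll 7: 125 + 65 = 190
  roll 8: 120 + 70 = 190
  roll 9: 120 = 120
  roll 10: 105 = 105
  roll 11: 90 = 90
No arrangement into 10 paper rolls stays within capacity, so 11 is optimal.

11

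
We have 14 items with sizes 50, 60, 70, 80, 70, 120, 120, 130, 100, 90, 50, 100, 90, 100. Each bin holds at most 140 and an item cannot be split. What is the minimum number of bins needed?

10

Total = 130 + 120 + 120 + 100 + 100 + 100 + 90 + 90 + 80 + 70 + 70 + 60 + 50 + 50 = 1230.
Lower bound: ⌈1230/140⌉ = 9 bins.
A packing using 10 bins:
  bin 1: 130 = 130
  bin 2: 120 = 120
  bin 3: 120 = 120
  bin 4: 100 = 100
  bin 5: 100 = 100
  bin 6: 100 = 100
  bin 7: 90 + 50 = 140
  bin 8: 90 + 50 = 140
  bin 9: 80 + 60 = 140
  bin 10: 70 + 70 = 140
No arrangement into 9 bins stays within capacity, so 10 is optimal.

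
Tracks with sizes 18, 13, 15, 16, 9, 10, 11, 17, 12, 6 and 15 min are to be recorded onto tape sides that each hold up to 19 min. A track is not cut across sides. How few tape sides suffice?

9

Total = 18 + 17 + 16 + 15 + 15 + 13 + 12 + 11 + 10 + 9 + 6 = 142 min.
Lower bound: ⌈142/19⌉ = 8 tape sides.
Also, 9 tracks each exceed 19/2 min, and no two of those can share a side, so at least 9 tape sides are needed.
A packing using 9 tape sides:
  side 1: 18 = 18
  side 2: 17 = 17
  side 3: 16 = 16
  side 4: 15 = 15
  side 5: 15 = 15
  side 6: 13 + 6 = 19
  side 7: 12 = 12
  side 8: 11 = 11
  side 9: 10 + 9 = 19
This matches the lower bound, so 9 is optimal.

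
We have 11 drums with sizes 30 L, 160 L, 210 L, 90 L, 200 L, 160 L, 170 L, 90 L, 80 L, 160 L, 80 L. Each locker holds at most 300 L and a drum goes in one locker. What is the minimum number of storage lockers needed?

6

Total = 210 + 200 + 170 + 160 + 160 + 160 + 90 + 90 + 80 + 80 + 30 = 1430 L.
Lower bound: ⌈1430/300⌉ = 5 storage lockers.
Also, 6 drums each exceed 150 L, and no two of those can share a locker, so at least 6 storage lockers are needed.
A packing using 6 storage lockers:
  locker 1: 210 + 90 = 300
  locker 2: 200 + 90 = 290
  locker 3: 170 + 80 + 30 = 280
  locker 4: 160 + 80 = 240
  locker 5: 160 = 160
  locker 6: 160 = 160
This matches the lower bound, so 6 is optimal.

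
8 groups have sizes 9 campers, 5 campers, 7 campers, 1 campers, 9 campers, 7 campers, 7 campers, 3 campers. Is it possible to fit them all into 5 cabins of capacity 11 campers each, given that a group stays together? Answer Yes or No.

Total = 48 campers; ⌈48/11⌉ = 5.
The bound of 5 does not rule out 5, but exhaustive search shows no assignment into 5 cabins of capacity 11 campers exists — the minimum is 6.

No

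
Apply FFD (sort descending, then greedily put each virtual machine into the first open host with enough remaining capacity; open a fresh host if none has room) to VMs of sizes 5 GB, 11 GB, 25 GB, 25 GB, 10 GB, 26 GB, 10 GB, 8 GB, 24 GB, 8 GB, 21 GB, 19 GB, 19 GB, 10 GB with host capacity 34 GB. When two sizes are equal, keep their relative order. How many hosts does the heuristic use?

Sorted descending: 26, 25, 25, 24, 21, 19, 19, 11, 10, 10, 10, 8, 8, 5.
  26 → host 1 (new)  [load 26/34]
  25 → host 2 (new)  [load 25/34]
  25 → host 3 (new)  [load 25/34]
  24 → host 4 (new)  [load 24/34]
  21 → host 5 (new)  [load 21/34]
  19 → host 6 (new)  [load 19/34]
  19 → host 7 (new)  [load 19/34]
  11 → host 5  [load 32/34]
  10 → host 4  [load 34/34]
  10 → host 6  [load 29/34]
  10 → host 7  [load 29/34]
  8 → host 1  [load 34/34]
  8 → host 2  [load 33/34]
  5 → host 3  [load 30/34]
7 hosts opened.

7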